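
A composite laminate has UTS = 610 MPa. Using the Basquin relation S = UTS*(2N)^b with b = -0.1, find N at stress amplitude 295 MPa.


N = 0.5 * (S/UTS)^(1/b) = 0.5 * (295/610)^(1/-0.1) = 714.5756 cycles

714.5756 cycles


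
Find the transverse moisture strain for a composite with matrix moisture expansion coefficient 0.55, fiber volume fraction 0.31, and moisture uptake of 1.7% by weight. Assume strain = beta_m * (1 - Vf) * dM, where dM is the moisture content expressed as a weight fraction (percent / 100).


dM = 1.7/100 = 0.017
strain = beta_m * (1-Vf) * dM = 0.55 * 0.69 * 0.017 = 0.0064515

0.0064515


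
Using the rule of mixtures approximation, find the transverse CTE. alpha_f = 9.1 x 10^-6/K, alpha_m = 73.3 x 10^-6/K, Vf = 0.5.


alpha_2 = alpha_f*Vf + alpha_m*(1-Vf) = 9.1*0.5 + 73.3*0.5 = 41.2 x 10^-6/K

41.2 x 10^-6/K


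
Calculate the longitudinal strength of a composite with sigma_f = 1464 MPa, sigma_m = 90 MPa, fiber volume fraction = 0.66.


sigma_1 = sigma_f*Vf + sigma_m*(1-Vf) = 1464*0.66 + 90*0.34 = 996.8 MPa

996.8 MPa


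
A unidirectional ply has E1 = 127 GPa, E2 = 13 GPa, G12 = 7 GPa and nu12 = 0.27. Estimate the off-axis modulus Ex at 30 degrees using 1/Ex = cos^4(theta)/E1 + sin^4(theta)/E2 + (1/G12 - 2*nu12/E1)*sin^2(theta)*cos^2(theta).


cos^4(30) = 0.5625, sin^4(30) = 0.0625, sin^2(30)*cos^2(30) = 0.1875
1/G12 - 2*nu12/E1 = 1/7 - 2*0.27/127 = 0.138605 GPa^-1
1/Ex = 0.5625/127 + 0.0625/13 + 0.138605*0.1875 = 0.0352253 GPa^-1
Ex = 28.39 GPa

28.39 GPa


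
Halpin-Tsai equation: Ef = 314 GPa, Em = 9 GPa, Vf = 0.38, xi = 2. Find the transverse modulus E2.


eta = (Ef/Em - 1)/(Ef/Em + xi) = (34.8889 - 1)/(34.8889 + 2) = 0.9187
E2 = Em*(1+xi*eta*Vf)/(1-eta*Vf) = 23.48 GPa

23.48 GPa


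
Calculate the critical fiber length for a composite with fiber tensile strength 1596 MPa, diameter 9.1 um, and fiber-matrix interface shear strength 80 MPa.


Lc = sigma_f * d / (2 * tau_i) = 1596 * 9.1 / (2 * 80) = 90.8 um

90.8 um


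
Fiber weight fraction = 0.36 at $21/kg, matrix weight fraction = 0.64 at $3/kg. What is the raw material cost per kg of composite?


Cost = cost_f*Wf + cost_m*Wm = 21*0.36 + 3*0.64 = $9.48/kg

$9.48/kg


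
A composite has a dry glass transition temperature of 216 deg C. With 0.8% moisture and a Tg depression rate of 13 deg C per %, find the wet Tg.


Tg_wet = Tg_dry - k*moisture = 216 - 13*0.8 = 205.6 deg C

205.6 deg C


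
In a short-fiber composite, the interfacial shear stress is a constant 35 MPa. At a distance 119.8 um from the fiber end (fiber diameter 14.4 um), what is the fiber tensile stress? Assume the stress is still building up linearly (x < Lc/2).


Force balance: sigma_f * (pi*d^2/4) = tau * (pi*d) * x  ->  sigma_f = 4 * tau * x / d
sigma_f = 4 * 35 * 119.8 / 14.4 = 1164.7 MPa

1164.7 MPa


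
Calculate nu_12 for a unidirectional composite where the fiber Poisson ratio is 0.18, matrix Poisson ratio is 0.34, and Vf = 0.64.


nu_12 = nu_f*Vf + nu_m*(1-Vf) = 0.18*0.64 + 0.34*0.36 = 0.2376

0.2376


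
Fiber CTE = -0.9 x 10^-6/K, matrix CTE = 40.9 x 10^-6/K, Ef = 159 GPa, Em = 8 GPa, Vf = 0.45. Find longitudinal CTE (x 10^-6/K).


E1 = Ef*Vf + Em*(1-Vf) = 75.95
alpha_1 = (alpha_f*Ef*Vf + alpha_m*Em*(1-Vf))/E1 = 1.52 x 10^-6/K

1.52 x 10^-6/K


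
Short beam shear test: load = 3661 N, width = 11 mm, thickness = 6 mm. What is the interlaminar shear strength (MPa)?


ILSS = 3F/(4bh) = 3*3661/(4*11*6) = 41.6 MPa

41.6 MPa


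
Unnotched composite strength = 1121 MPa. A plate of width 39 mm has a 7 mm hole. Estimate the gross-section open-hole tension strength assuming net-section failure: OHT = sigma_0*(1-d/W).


OHT = sigma_0*(1-d/W) = 1121*(1-7/39) = 919.8 MPa

919.8 MPa


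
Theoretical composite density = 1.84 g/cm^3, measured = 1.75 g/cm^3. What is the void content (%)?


Void% = (rho_theo - rho_actual)/rho_theo * 100 = (1.84 - 1.75)/1.84 * 100 = 4.89%

4.89%


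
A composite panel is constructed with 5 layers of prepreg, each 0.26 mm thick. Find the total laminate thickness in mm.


h = n * t_ply = 5 * 0.26 = 1.3 mm

1.3 mm


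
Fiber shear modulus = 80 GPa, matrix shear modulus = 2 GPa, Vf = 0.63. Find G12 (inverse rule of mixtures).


1/G12 = Vf/Gf + (1-Vf)/Gm = 0.63/80 + 0.37/2
G12 = 5.18 GPa

5.18 GPa


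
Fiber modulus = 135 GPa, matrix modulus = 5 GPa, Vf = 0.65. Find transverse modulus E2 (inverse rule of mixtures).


1/E2 = Vf/Ef + (1-Vf)/Em = 0.65/135 + 0.35/5
E2 = 13.37 GPa

13.37 GPa


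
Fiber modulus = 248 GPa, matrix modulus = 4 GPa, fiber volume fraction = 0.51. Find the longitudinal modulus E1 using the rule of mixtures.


E1 = Ef*Vf + Em*(1-Vf) = 248*0.51 + 4*0.49 = 128.44 GPa

128.44 GPa


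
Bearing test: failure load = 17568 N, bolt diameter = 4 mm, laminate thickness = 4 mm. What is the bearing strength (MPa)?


sigma_br = F/(d*h) = 17568/(4*4) = 1098.0 MPa

1098.0 MPa


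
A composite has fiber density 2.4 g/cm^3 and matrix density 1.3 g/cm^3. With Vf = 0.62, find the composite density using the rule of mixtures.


rho_c = rho_f*Vf + rho_m*(1-Vf) = 2.4*0.62 + 1.3*0.38 = 1.982 g/cm^3

1.982 g/cm^3


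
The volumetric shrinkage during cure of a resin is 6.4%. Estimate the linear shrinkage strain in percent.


Linear shrinkage ≈ vol_shrink/3 = 6.4/3 = 2.133%

2.133%


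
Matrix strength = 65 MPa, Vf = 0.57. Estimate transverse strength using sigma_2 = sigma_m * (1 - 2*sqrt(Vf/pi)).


factor = 1 - 2*sqrt(0.57/pi) = 0.1481
sigma_2 = 65 * 0.1481 = 9.63 MPa

9.63 MPa


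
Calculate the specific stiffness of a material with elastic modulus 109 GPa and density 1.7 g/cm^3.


Specific stiffness = E/rho = 109/1.7 = 64.1 GPa/(g/cm^3)

64.1 GPa/(g/cm^3)


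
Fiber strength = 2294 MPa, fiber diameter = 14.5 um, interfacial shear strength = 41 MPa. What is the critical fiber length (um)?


Lc = sigma_f * d / (2 * tau_i) = 2294 * 14.5 / (2 * 41) = 405.6 um

405.6 um


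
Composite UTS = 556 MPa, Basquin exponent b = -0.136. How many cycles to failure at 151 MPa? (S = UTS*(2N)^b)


N = 0.5 * (S/UTS)^(1/b) = 0.5 * (151/556)^(1/-0.136) = 7268.6566 cycles

7268.6566 cycles


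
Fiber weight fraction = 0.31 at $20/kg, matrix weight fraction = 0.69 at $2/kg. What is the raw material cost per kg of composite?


Cost = cost_f*Wf + cost_m*Wm = 20*0.31 + 2*0.69 = $7.58/kg

$7.58/kg


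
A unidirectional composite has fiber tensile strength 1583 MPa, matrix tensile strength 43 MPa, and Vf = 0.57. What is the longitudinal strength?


sigma_1 = sigma_f*Vf + sigma_m*(1-Vf) = 1583*0.57 + 43*0.43 = 920.8 MPa

920.8 MPa


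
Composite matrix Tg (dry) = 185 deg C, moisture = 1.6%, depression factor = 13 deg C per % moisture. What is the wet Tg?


Tg_wet = Tg_dry - k*moisture = 185 - 13*1.6 = 164.2 deg C

164.2 deg C


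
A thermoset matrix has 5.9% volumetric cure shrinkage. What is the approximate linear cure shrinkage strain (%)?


Linear shrinkage ≈ vol_shrink/3 = 5.9/3 = 1.967%

1.967%


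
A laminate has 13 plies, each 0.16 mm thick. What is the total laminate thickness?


h = n * t_ply = 13 * 0.16 = 2.08 mm

2.08 mm


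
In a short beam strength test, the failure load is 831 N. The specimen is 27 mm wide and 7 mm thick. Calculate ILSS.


ILSS = 3F/(4bh) = 3*831/(4*27*7) = 3.3 MPa

3.3 MPa


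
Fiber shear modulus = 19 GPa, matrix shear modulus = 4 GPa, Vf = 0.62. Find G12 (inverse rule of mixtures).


1/G12 = Vf/Gf + (1-Vf)/Gm = 0.62/19 + 0.38/4
G12 = 7.84 GPa

7.84 GPa


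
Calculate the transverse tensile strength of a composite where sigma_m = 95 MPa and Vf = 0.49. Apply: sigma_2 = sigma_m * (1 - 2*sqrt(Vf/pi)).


factor = 1 - 2*sqrt(0.49/pi) = 0.2101
sigma_2 = 95 * 0.2101 = 19.96 MPa

19.96 MPa


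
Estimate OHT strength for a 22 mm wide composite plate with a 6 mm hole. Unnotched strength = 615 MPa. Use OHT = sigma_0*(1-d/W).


OHT = sigma_0*(1-d/W) = 615*(1-6/22) = 447.3 MPa

447.3 MPa


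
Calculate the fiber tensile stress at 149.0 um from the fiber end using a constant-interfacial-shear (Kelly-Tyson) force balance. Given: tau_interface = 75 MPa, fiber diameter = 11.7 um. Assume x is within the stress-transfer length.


Force balance: sigma_f * (pi*d^2/4) = tau * (pi*d) * x  ->  sigma_f = 4 * tau * x / d
sigma_f = 4 * 75 * 149.0 / 11.7 = 3820.5 MPa

3820.5 MPa


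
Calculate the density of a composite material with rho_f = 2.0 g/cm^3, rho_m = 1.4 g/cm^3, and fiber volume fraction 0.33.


rho_c = rho_f*Vf + rho_m*(1-Vf) = 2.0*0.33 + 1.4*0.67 = 1.598 g/cm^3

1.598 g/cm^3


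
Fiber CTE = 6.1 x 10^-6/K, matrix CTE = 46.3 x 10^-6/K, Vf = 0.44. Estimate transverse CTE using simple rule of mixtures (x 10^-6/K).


alpha_2 = alpha_f*Vf + alpha_m*(1-Vf) = 6.1*0.44 + 46.3*0.56 = 28.6 x 10^-6/K

28.6 x 10^-6/K


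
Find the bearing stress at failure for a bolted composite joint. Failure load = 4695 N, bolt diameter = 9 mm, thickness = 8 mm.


sigma_br = F/(d*h) = 4695/(9*8) = 65.2 MPa

65.2 MPa


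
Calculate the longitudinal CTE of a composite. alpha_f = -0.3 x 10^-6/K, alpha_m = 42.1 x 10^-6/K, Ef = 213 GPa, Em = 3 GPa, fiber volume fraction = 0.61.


E1 = Ef*Vf + Em*(1-Vf) = 131.1
alpha_1 = (alpha_f*Ef*Vf + alpha_m*Em*(1-Vf))/E1 = 0.08 x 10^-6/K

0.08 x 10^-6/K


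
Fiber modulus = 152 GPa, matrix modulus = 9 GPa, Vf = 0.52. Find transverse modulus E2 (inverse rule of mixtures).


1/E2 = Vf/Ef + (1-Vf)/Em = 0.52/152 + 0.48/9
E2 = 17.62 GPa

17.62 GPa


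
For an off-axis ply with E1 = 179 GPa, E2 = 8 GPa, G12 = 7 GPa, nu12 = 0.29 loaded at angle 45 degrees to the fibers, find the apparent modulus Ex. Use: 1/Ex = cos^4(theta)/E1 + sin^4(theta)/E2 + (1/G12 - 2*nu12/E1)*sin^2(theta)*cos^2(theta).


cos^4(45) = 0.25, sin^4(45) = 0.25, sin^2(45)*cos^2(45) = 0.25
1/G12 - 2*nu12/E1 = 1/7 - 2*0.29/179 = 0.139617 GPa^-1
1/Ex = 0.25/179 + 0.25/8 + 0.139617*0.25 = 0.0675509 GPa^-1
Ex = 14.8 GPa

14.8 GPa


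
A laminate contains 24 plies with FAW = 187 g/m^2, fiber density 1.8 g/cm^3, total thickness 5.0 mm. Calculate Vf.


Vf = n * FAW / (rho_f * h * 1000) = 24 * 187 / (1.8 * 5.0 * 1000) = 0.4987

0.4987


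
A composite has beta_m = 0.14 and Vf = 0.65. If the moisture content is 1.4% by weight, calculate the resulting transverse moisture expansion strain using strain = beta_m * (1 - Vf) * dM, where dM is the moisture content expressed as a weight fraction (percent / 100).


dM = 1.4/100 = 0.014
strain = beta_m * (1-Vf) * dM = 0.14 * 0.35 * 0.014 = 0.000686

0.000686


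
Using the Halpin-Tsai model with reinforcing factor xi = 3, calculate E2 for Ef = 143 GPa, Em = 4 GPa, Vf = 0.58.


eta = (Ef/Em - 1)/(Ef/Em + xi) = (35.75 - 1)/(35.75 + 3) = 0.8968
E2 = Em*(1+xi*eta*Vf)/(1-eta*Vf) = 21.34 GPa

21.34 GPa


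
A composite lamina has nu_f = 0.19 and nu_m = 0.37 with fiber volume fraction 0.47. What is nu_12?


nu_12 = nu_f*Vf + nu_m*(1-Vf) = 0.19*0.47 + 0.37*0.53 = 0.2854

0.2854


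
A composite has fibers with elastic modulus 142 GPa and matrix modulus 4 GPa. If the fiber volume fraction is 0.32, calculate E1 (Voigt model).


E1 = Ef*Vf + Em*(1-Vf) = 142*0.32 + 4*0.68 = 48.16 GPa

48.16 GPa


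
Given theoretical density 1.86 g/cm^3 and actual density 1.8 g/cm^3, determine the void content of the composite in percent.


Void% = (rho_theo - rho_actual)/rho_theo * 100 = (1.86 - 1.8)/1.86 * 100 = 3.23%

3.23%


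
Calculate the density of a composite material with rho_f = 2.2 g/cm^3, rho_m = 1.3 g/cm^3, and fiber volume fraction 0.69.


rho_c = rho_f*Vf + rho_m*(1-Vf) = 2.2*0.69 + 1.3*0.31 = 1.921 g/cm^3

1.921 g/cm^3


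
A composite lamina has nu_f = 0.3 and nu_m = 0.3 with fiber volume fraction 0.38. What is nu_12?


nu_12 = nu_f*Vf + nu_m*(1-Vf) = 0.3*0.38 + 0.3*0.62 = 0.3

0.3


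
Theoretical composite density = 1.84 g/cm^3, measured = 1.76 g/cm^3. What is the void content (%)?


Void% = (rho_theo - rho_actual)/rho_theo * 100 = (1.84 - 1.76)/1.84 * 100 = 4.35%

4.35%


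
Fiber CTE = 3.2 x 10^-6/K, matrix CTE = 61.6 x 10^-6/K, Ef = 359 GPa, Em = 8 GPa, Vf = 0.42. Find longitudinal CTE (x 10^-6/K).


E1 = Ef*Vf + Em*(1-Vf) = 155.42
alpha_1 = (alpha_f*Ef*Vf + alpha_m*Em*(1-Vf))/E1 = 4.94 x 10^-6/K

4.94 x 10^-6/K


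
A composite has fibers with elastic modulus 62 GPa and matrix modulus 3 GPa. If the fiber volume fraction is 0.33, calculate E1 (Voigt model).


E1 = Ef*Vf + Em*(1-Vf) = 62*0.33 + 3*0.67 = 22.47 GPa

22.47 GPa


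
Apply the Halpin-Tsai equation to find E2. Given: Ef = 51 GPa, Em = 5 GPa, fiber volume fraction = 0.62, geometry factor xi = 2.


eta = (Ef/Em - 1)/(Ef/Em + xi) = (10.2 - 1)/(10.2 + 2) = 0.7541
E2 = Em*(1+xi*eta*Vf)/(1-eta*Vf) = 18.17 GPa

18.17 GPa


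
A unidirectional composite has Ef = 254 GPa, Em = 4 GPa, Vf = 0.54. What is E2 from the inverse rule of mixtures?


1/E2 = Vf/Ef + (1-Vf)/Em = 0.54/254 + 0.46/4
E2 = 8.54 GPa

8.54 GPa


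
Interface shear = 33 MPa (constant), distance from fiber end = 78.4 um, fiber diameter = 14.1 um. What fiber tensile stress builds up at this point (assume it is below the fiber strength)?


Force balance: sigma_f * (pi*d^2/4) = tau * (pi*d) * x  ->  sigma_f = 4 * tau * x / d
sigma_f = 4 * 33 * 78.4 / 14.1 = 734.0 MPa

734.0 MPa


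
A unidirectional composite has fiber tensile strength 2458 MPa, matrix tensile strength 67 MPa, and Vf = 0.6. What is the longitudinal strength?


sigma_1 = sigma_f*Vf + sigma_m*(1-Vf) = 2458*0.6 + 67*0.4 = 1501.6 MPa

1501.6 MPa


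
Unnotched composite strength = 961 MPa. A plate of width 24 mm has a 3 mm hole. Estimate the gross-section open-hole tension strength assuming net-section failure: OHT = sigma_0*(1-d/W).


OHT = sigma_0*(1-d/W) = 961*(1-3/24) = 840.9 MPa

840.9 MPa


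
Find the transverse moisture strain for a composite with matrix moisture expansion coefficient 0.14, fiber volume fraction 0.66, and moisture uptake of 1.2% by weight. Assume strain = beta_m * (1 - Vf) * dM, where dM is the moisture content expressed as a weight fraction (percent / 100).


dM = 1.2/100 = 0.012
strain = beta_m * (1-Vf) * dM = 0.14 * 0.34 * 0.012 = 0.0005712

0.0005712


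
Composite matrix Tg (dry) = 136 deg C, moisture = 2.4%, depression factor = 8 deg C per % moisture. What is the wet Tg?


Tg_wet = Tg_dry - k*moisture = 136 - 8*2.4 = 116.8 deg C

116.8 deg C


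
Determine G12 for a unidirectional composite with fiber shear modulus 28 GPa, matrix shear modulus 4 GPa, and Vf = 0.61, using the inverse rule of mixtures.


1/G12 = Vf/Gf + (1-Vf)/Gm = 0.61/28 + 0.39/4
G12 = 8.38 GPa

8.38 GPa


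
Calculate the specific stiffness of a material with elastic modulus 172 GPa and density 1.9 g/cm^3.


Specific stiffness = E/rho = 172/1.9 = 90.5 GPa/(g/cm^3)

90.5 GPa/(g/cm^3)


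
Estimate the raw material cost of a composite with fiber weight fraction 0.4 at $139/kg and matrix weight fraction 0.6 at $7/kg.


Cost = cost_f*Wf + cost_m*Wm = 139*0.4 + 7*0.6 = $59.8/kg

$59.8/kg


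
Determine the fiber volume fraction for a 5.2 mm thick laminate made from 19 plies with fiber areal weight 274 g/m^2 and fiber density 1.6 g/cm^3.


Vf = n * FAW / (rho_f * h * 1000) = 19 * 274 / (1.6 * 5.2 * 1000) = 0.6257

0.6257


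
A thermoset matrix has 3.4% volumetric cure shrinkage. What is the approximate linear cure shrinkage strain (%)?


Linear shrinkage ≈ vol_shrink/3 = 3.4/3 = 1.133%

1.133%


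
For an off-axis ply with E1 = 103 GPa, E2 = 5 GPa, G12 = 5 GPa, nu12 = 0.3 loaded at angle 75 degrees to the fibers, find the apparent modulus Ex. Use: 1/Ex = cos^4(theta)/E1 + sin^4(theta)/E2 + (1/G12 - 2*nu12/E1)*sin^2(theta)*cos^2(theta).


cos^4(75) = 0.004487, sin^4(75) = 0.870513, sin^2(75)*cos^2(75) = 0.0625
1/G12 - 2*nu12/E1 = 1/5 - 2*0.3/103 = 0.194175 GPa^-1
1/Ex = 0.004487/103 + 0.870513/5 + 0.194175*0.0625 = 0.186282 GPa^-1
Ex = 5.37 GPa

5.37 GPa


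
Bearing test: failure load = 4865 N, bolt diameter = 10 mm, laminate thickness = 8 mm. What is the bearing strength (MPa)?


sigma_br = F/(d*h) = 4865/(10*8) = 60.8 MPa

60.8 MPa


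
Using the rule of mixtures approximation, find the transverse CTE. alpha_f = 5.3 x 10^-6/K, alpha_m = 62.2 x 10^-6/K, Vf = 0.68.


alpha_2 = alpha_f*Vf + alpha_m*(1-Vf) = 5.3*0.68 + 62.2*0.32 = 23.5 x 10^-6/K

23.5 x 10^-6/K


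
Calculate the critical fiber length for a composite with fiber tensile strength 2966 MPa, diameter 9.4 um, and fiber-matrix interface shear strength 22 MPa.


Lc = sigma_f * d / (2 * tau_i) = 2966 * 9.4 / (2 * 22) = 633.6 um

633.6 um


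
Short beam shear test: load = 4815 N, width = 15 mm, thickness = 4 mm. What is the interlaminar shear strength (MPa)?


ILSS = 3F/(4bh) = 3*4815/(4*15*4) = 60.19 MPa

60.19 MPa


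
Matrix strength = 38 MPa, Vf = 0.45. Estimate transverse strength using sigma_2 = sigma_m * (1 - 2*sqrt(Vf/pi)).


factor = 1 - 2*sqrt(0.45/pi) = 0.2431
sigma_2 = 38 * 0.2431 = 9.24 MPa

9.24 MPa


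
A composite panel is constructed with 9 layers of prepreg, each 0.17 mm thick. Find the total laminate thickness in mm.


h = n * t_ply = 9 * 0.17 = 1.53 mm

1.53 mm


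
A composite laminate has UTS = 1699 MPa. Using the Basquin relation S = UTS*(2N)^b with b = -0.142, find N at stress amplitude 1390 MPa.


N = 0.5 * (S/UTS)^(1/b) = 0.5 * (1390/1699)^(1/-0.142) = 2.0554 cycles

2.0554 cycles


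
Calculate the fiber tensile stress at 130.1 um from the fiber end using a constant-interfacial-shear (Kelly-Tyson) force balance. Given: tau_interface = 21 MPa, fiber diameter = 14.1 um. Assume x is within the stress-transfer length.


Force balance: sigma_f * (pi*d^2/4) = tau * (pi*d) * x  ->  sigma_f = 4 * tau * x / d
sigma_f = 4 * 21 * 130.1 / 14.1 = 775.1 MPa

775.1 MPa


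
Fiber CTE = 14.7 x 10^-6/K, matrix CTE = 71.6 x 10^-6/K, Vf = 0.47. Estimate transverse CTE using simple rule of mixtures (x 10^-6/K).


alpha_2 = alpha_f*Vf + alpha_m*(1-Vf) = 14.7*0.47 + 71.6*0.53 = 44.9 x 10^-6/K

44.9 x 10^-6/K


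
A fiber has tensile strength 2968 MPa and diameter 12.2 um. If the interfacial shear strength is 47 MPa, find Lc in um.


Lc = sigma_f * d / (2 * tau_i) = 2968 * 12.2 / (2 * 47) = 385.2 um

385.2 um


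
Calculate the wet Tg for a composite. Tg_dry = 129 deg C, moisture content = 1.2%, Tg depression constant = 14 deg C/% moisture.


Tg_wet = Tg_dry - k*moisture = 129 - 14*1.2 = 112.2 deg C

112.2 deg C


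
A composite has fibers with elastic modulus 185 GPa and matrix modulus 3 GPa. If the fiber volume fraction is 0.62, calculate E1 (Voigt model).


E1 = Ef*Vf + Em*(1-Vf) = 185*0.62 + 3*0.38 = 115.84 GPa

115.84 GPa


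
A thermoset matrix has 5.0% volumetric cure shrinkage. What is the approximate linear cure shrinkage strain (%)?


Linear shrinkage ≈ vol_shrink/3 = 5.0/3 = 1.667%

1.667%


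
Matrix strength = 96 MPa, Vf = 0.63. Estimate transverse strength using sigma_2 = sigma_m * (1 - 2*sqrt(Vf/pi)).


factor = 1 - 2*sqrt(0.63/pi) = 0.1044
sigma_2 = 96 * 0.1044 = 10.02 MPa

10.02 MPa


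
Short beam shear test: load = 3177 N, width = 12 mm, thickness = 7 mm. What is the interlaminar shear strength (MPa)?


ILSS = 3F/(4bh) = 3*3177/(4*12*7) = 28.37 MPa

28.37 MPa


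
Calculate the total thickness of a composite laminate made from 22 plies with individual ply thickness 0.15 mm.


h = n * t_ply = 22 * 0.15 = 3.3 mm

3.3 mm


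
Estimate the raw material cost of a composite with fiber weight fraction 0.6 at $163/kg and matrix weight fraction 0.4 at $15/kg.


Cost = cost_f*Wf + cost_m*Wm = 163*0.6 + 15*0.4 = $103.8/kg

$103.8/kg


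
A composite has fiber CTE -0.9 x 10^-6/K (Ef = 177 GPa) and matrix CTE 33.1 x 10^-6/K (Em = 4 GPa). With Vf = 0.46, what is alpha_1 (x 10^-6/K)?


E1 = Ef*Vf + Em*(1-Vf) = 83.58
alpha_1 = (alpha_f*Ef*Vf + alpha_m*Em*(1-Vf))/E1 = -0.02 x 10^-6/K

-0.02 x 10^-6/K


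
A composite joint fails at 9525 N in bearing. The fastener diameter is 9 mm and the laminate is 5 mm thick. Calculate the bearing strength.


sigma_br = F/(d*h) = 9525/(9*5) = 211.7 MPa

211.7 MPa


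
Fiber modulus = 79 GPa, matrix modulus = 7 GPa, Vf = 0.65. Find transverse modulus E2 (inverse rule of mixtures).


1/E2 = Vf/Ef + (1-Vf)/Em = 0.65/79 + 0.35/7
E2 = 17.17 GPa

17.17 GPa


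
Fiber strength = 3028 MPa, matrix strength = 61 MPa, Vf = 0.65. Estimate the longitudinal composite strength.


sigma_1 = sigma_f*Vf + sigma_m*(1-Vf) = 3028*0.65 + 61*0.35 = 1989.6 MPa

1989.6 MPa


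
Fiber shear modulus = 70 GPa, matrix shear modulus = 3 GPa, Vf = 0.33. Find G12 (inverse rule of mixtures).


1/G12 = Vf/Gf + (1-Vf)/Gm = 0.33/70 + 0.67/3
G12 = 4.39 GPa

4.39 GPa


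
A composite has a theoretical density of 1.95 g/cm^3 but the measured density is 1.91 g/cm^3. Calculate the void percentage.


Void% = (rho_theo - rho_actual)/rho_theo * 100 = (1.95 - 1.91)/1.95 * 100 = 2.05%

2.05%


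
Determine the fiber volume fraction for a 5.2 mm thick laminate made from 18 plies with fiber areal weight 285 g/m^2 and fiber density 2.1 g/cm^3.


Vf = n * FAW / (rho_f * h * 1000) = 18 * 285 / (2.1 * 5.2 * 1000) = 0.4698

0.4698


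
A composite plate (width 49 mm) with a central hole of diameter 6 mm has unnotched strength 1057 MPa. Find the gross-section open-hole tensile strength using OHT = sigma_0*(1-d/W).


OHT = sigma_0*(1-d/W) = 1057*(1-6/49) = 927.6 MPa

927.6 MPa


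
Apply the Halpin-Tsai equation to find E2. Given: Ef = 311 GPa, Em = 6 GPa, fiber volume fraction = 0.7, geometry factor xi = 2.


eta = (Ef/Em - 1)/(Ef/Em + xi) = (51.8333 - 1)/(51.8333 + 2) = 0.9443
E2 = Em*(1+xi*eta*Vf)/(1-eta*Vf) = 41.1 GPa

41.1 GPa


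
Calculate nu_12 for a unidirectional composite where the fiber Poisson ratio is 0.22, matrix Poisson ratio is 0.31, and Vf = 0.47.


nu_12 = nu_f*Vf + nu_m*(1-Vf) = 0.22*0.47 + 0.31*0.53 = 0.2677

0.2677


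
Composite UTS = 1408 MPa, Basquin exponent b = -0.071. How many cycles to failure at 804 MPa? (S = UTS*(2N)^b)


N = 0.5 * (S/UTS)^(1/b) = 0.5 * (804/1408)^(1/-0.071) = 1337.7871 cycles

1337.7871 cycles


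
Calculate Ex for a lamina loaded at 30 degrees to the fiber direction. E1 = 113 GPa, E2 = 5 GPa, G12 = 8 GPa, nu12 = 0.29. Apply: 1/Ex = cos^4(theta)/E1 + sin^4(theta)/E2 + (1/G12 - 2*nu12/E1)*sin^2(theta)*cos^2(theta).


cos^4(30) = 0.5625, sin^4(30) = 0.0625, sin^2(30)*cos^2(30) = 0.1875
1/G12 - 2*nu12/E1 = 1/8 - 2*0.29/113 = 0.119867 GPa^-1
1/Ex = 0.5625/113 + 0.0625/5 + 0.119867*0.1875 = 0.039953 GPa^-1
Ex = 25.03 GPa

25.03 GPa


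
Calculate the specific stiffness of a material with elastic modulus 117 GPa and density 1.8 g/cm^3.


Specific stiffness = E/rho = 117/1.8 = 65.0 GPa/(g/cm^3)

65.0 GPa/(g/cm^3)


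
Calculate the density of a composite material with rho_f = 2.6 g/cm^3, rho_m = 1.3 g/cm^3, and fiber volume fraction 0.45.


rho_c = rho_f*Vf + rho_m*(1-Vf) = 2.6*0.45 + 1.3*0.55 = 1.885 g/cm^3

1.885 g/cm^3


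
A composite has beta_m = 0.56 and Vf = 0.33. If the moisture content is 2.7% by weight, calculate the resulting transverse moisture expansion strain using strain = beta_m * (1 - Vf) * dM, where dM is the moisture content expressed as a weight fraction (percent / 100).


dM = 2.7/100 = 0.027
strain = beta_m * (1-Vf) * dM = 0.56 * 0.67 * 0.027 = 0.0101304

0.0101304


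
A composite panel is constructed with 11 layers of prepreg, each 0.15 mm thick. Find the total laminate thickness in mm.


h = n * t_ply = 11 * 0.15 = 1.65 mm

1.65 mm


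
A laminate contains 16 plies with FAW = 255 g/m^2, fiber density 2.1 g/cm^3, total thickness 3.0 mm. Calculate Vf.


Vf = n * FAW / (rho_f * h * 1000) = 16 * 255 / (2.1 * 3.0 * 1000) = 0.6476

0.6476


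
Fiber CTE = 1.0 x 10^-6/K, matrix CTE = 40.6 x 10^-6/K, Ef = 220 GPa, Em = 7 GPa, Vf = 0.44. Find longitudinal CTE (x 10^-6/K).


E1 = Ef*Vf + Em*(1-Vf) = 100.72
alpha_1 = (alpha_f*Ef*Vf + alpha_m*Em*(1-Vf))/E1 = 2.54 x 10^-6/K

2.54 x 10^-6/K


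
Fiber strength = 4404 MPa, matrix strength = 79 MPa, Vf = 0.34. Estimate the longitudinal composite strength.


sigma_1 = sigma_f*Vf + sigma_m*(1-Vf) = 4404*0.34 + 79*0.66 = 1549.5 MPa

1549.5 MPa


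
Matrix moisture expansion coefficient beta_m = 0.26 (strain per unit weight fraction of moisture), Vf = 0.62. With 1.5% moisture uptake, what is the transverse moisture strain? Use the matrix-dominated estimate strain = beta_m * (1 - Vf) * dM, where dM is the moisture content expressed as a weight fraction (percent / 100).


dM = 1.5/100 = 0.015
strain = beta_m * (1-Vf) * dM = 0.26 * 0.38 * 0.015 = 0.001482

0.001482


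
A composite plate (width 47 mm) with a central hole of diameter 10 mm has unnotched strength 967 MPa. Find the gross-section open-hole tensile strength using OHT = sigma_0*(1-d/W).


OHT = sigma_0*(1-d/W) = 967*(1-10/47) = 761.3 MPa

761.3 MPa


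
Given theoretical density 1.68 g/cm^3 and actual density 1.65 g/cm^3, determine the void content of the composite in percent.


Void% = (rho_theo - rho_actual)/rho_theo * 100 = (1.68 - 1.65)/1.68 * 100 = 1.79%

1.79%


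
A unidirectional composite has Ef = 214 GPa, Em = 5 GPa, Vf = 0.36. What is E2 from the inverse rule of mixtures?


1/E2 = Vf/Ef + (1-Vf)/Em = 0.36/214 + 0.64/5
E2 = 7.71 GPa

7.71 GPa


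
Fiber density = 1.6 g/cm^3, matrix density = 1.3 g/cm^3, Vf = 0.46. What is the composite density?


rho_c = rho_f*Vf + rho_m*(1-Vf) = 1.6*0.46 + 1.3*0.54 = 1.438 g/cm^3

1.438 g/cm^3


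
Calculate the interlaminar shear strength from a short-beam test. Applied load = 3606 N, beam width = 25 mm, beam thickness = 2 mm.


ILSS = 3F/(4bh) = 3*3606/(4*25*2) = 54.09 MPa

54.09 MPa


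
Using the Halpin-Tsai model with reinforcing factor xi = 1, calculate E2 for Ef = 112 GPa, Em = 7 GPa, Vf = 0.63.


eta = (Ef/Em - 1)/(Ef/Em + xi) = (16.0 - 1)/(16.0 + 1) = 0.8824
E2 = Em*(1+xi*eta*Vf)/(1-eta*Vf) = 24.52 GPa

24.52 GPa


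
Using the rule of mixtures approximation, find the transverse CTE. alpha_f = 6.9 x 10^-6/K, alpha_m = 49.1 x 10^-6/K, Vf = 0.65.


alpha_2 = alpha_f*Vf + alpha_m*(1-Vf) = 6.9*0.65 + 49.1*0.35 = 21.7 x 10^-6/K

21.7 x 10^-6/K


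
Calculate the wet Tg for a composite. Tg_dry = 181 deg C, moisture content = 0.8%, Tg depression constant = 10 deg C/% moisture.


Tg_wet = Tg_dry - k*moisture = 181 - 10*0.8 = 173.0 deg C

173.0 deg C


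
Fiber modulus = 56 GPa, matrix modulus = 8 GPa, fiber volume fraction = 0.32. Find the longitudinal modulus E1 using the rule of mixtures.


E1 = Ef*Vf + Em*(1-Vf) = 56*0.32 + 8*0.68 = 23.36 GPa

23.36 GPa


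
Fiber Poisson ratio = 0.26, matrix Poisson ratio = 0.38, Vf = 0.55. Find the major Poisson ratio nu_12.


nu_12 = nu_f*Vf + nu_m*(1-Vf) = 0.26*0.55 + 0.38*0.45 = 0.314

0.314


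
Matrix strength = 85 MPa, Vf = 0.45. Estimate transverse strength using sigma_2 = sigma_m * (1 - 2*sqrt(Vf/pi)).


factor = 1 - 2*sqrt(0.45/pi) = 0.2431
sigma_2 = 85 * 0.2431 = 20.66 MPa

20.66 MPa


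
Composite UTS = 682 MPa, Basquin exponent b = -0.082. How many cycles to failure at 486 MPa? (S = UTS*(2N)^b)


N = 0.5 * (S/UTS)^(1/b) = 0.5 * (486/682)^(1/-0.082) = 31.1501 cycles

31.1501 cycles


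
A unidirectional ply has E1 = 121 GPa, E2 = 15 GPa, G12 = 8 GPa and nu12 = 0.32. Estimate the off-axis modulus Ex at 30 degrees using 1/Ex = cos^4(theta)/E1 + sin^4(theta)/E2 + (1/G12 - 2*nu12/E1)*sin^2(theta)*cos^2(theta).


cos^4(30) = 0.5625, sin^4(30) = 0.0625, sin^2(30)*cos^2(30) = 0.1875
1/G12 - 2*nu12/E1 = 1/8 - 2*0.32/121 = 0.119711 GPa^-1
1/Ex = 0.5625/121 + 0.0625/15 + 0.119711*0.1875 = 0.0312612 GPa^-1
Ex = 31.99 GPa

31.99 GPa


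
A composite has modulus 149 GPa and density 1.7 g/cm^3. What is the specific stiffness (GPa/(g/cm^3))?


Specific stiffness = E/rho = 149/1.7 = 87.6 GPa/(g/cm^3)

87.6 GPa/(g/cm^3)


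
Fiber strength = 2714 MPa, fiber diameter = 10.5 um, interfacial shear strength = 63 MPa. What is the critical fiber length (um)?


Lc = sigma_f * d / (2 * tau_i) = 2714 * 10.5 / (2 * 63) = 226.2 um

226.2 um


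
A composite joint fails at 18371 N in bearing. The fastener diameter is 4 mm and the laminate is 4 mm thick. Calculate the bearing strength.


sigma_br = F/(d*h) = 18371/(4*4) = 1148.2 MPa

1148.2 MPa


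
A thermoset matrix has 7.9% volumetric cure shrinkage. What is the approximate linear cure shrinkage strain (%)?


Linear shrinkage ≈ vol_shrink/3 = 7.9/3 = 2.633%

2.633%


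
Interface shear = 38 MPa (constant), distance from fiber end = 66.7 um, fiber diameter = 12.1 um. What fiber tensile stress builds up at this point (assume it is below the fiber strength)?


Force balance: sigma_f * (pi*d^2/4) = tau * (pi*d) * x  ->  sigma_f = 4 * tau * x / d
sigma_f = 4 * 38 * 66.7 / 12.1 = 837.9 MPa

837.9 MPa


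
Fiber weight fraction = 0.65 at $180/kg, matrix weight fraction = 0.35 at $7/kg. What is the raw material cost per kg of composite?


Cost = cost_f*Wf + cost_m*Wm = 180*0.65 + 7*0.35 = $119.45/kg

$119.45/kg


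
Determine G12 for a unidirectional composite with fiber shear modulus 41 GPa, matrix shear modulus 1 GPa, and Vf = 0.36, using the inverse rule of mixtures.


1/G12 = Vf/Gf + (1-Vf)/Gm = 0.36/41 + 0.64/1
G12 = 1.54 GPa

1.54 GPa


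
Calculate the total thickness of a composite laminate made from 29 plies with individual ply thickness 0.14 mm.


h = n * t_ply = 29 * 0.14 = 4.06 mm

4.06 mm


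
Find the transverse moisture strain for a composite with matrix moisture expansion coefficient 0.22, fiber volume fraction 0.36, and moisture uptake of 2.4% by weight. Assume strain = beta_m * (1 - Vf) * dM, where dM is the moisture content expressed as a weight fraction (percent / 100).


dM = 2.4/100 = 0.024
strain = beta_m * (1-Vf) * dM = 0.22 * 0.64 * 0.024 = 0.0033792

0.0033792


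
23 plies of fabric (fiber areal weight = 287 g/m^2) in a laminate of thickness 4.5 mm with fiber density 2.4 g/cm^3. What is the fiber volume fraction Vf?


Vf = n * FAW / (rho_f * h * 1000) = 23 * 287 / (2.4 * 4.5 * 1000) = 0.6112

0.6112


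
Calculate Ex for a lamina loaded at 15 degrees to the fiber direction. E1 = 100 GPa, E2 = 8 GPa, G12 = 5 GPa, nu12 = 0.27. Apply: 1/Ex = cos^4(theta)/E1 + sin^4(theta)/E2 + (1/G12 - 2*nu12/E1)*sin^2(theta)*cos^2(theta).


cos^4(15) = 0.870513, sin^4(15) = 0.004487, sin^2(15)*cos^2(15) = 0.0625
1/G12 - 2*nu12/E1 = 1/5 - 2*0.27/100 = 0.1946 GPa^-1
1/Ex = 0.870513/100 + 0.004487/8 + 0.1946*0.0625 = 0.0214285 GPa^-1
Ex = 46.67 GPa

46.67 GPa


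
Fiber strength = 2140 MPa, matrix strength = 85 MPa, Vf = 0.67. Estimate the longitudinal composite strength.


sigma_1 = sigma_f*Vf + sigma_m*(1-Vf) = 2140*0.67 + 85*0.33 = 1461.9 MPa

1461.9 MPa


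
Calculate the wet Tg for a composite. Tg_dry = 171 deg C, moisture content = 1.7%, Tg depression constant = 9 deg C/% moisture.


Tg_wet = Tg_dry - k*moisture = 171 - 9*1.7 = 155.7 deg C

155.7 deg C


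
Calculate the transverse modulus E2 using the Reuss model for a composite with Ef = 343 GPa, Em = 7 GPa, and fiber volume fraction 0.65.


1/E2 = Vf/Ef + (1-Vf)/Em = 0.65/343 + 0.35/7
E2 = 19.27 GPa

19.27 GPa


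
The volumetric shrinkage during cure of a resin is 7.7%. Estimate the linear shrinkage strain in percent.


Linear shrinkage ≈ vol_shrink/3 = 7.7/3 = 2.567%

2.567%


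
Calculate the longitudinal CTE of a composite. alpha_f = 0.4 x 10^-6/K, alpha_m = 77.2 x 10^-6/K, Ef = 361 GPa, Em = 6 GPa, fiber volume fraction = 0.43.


E1 = Ef*Vf + Em*(1-Vf) = 158.65
alpha_1 = (alpha_f*Ef*Vf + alpha_m*Em*(1-Vf))/E1 = 2.06 x 10^-6/K

2.06 x 10^-6/K


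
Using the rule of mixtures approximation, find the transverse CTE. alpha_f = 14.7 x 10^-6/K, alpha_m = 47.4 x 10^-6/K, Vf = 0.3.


alpha_2 = alpha_f*Vf + alpha_m*(1-Vf) = 14.7*0.3 + 47.4*0.7 = 37.6 x 10^-6/K

37.6 x 10^-6/K


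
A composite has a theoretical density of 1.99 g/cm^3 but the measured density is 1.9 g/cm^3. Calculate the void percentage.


Void% = (rho_theo - rho_actual)/rho_theo * 100 = (1.99 - 1.9)/1.99 * 100 = 4.52%

4.52%


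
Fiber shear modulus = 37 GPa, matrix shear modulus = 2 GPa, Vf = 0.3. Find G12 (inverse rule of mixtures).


1/G12 = Vf/Gf + (1-Vf)/Gm = 0.3/37 + 0.7/2
G12 = 2.79 GPa

2.79 GPa


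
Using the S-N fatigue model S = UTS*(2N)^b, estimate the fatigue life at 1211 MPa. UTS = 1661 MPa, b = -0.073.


N = 0.5 * (S/UTS)^(1/b) = 0.5 * (1211/1661)^(1/-0.073) = 37.9115 cycles

37.9115 cycles


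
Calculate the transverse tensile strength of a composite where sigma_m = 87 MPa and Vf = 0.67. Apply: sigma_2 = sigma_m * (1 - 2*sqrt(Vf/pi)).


factor = 1 - 2*sqrt(0.67/pi) = 0.0764
sigma_2 = 87 * 0.0764 = 6.65 MPa

6.65 MPa


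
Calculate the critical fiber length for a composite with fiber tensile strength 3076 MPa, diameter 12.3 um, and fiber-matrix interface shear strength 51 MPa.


Lc = sigma_f * d / (2 * tau_i) = 3076 * 12.3 / (2 * 51) = 370.9 um

370.9 um


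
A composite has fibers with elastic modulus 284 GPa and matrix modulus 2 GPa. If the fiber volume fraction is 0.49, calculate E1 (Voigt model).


E1 = Ef*Vf + Em*(1-Vf) = 284*0.49 + 2*0.51 = 140.18 GPa

140.18 GPa


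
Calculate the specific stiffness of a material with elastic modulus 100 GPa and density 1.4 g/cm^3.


Specific stiffness = E/rho = 100/1.4 = 71.4 GPa/(g/cm^3)

71.4 GPa/(g/cm^3)


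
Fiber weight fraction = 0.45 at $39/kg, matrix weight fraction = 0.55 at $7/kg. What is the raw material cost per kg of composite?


Cost = cost_f*Wf + cost_m*Wm = 39*0.45 + 7*0.55 = $21.4/kg

$21.4/kg


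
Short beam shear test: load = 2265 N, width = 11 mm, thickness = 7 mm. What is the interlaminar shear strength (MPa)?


ILSS = 3F/(4bh) = 3*2265/(4*11*7) = 22.06 MPa

22.06 MPa


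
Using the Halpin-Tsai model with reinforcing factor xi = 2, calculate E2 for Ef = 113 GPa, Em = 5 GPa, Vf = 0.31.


eta = (Ef/Em - 1)/(Ef/Em + xi) = (22.6 - 1)/(22.6 + 2) = 0.878
E2 = Em*(1+xi*eta*Vf)/(1-eta*Vf) = 10.61 GPa

10.61 GPa


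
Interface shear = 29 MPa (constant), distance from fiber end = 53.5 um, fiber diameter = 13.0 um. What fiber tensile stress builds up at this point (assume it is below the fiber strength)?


Force balance: sigma_f * (pi*d^2/4) = tau * (pi*d) * x  ->  sigma_f = 4 * tau * x / d
sigma_f = 4 * 29 * 53.5 / 13.0 = 477.4 MPa

477.4 MPa


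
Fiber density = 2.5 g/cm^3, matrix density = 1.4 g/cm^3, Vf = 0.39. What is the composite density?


rho_c = rho_f*Vf + rho_m*(1-Vf) = 2.5*0.39 + 1.4*0.61 = 1.829 g/cm^3

1.829 g/cm^3


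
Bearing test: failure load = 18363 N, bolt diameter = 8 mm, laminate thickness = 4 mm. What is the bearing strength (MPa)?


sigma_br = F/(d*h) = 18363/(8*4) = 573.8 MPa

573.8 MPa


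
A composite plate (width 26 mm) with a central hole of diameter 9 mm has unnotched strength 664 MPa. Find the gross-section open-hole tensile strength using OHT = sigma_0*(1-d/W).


OHT = sigma_0*(1-d/W) = 664*(1-9/26) = 434.2 MPa

434.2 MPa


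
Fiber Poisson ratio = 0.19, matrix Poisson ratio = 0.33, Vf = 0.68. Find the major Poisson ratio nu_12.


nu_12 = nu_f*Vf + nu_m*(1-Vf) = 0.19*0.68 + 0.33*0.32 = 0.2348

0.2348


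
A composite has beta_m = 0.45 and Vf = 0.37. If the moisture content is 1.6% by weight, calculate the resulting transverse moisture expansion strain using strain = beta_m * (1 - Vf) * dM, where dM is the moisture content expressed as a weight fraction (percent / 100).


dM = 1.6/100 = 0.016
strain = beta_m * (1-Vf) * dM = 0.45 * 0.63 * 0.016 = 0.004536

0.004536


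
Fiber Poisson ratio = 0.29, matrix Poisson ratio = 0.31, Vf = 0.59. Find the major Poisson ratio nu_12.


nu_12 = nu_f*Vf + nu_m*(1-Vf) = 0.29*0.59 + 0.31*0.41 = 0.2982

0.2982


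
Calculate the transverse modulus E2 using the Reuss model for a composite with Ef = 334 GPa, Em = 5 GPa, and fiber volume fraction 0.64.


1/E2 = Vf/Ef + (1-Vf)/Em = 0.64/334 + 0.36/5
E2 = 13.53 GPa

13.53 GPa


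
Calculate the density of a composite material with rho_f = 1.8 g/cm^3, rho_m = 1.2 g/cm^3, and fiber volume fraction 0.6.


rho_c = rho_f*Vf + rho_m*(1-Vf) = 1.8*0.6 + 1.2*0.4 = 1.56 g/cm^3

1.56 g/cm^3


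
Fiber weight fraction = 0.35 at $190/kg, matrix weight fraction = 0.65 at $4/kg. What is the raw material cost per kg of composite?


Cost = cost_f*Wf + cost_m*Wm = 190*0.35 + 4*0.65 = $69.1/kg

$69.1/kg


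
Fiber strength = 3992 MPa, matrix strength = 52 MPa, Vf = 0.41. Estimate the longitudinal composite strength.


sigma_1 = sigma_f*Vf + sigma_m*(1-Vf) = 3992*0.41 + 52*0.59 = 1667.4 MPa

1667.4 MPa


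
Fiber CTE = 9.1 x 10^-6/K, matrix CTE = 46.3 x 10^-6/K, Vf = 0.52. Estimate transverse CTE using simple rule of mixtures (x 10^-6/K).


alpha_2 = alpha_f*Vf + alpha_m*(1-Vf) = 9.1*0.52 + 46.3*0.48 = 27.0 x 10^-6/K

27.0 x 10^-6/K


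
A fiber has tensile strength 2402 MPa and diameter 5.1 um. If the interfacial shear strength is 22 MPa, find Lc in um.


Lc = sigma_f * d / (2 * tau_i) = 2402 * 5.1 / (2 * 22) = 278.4 um

278.4 um


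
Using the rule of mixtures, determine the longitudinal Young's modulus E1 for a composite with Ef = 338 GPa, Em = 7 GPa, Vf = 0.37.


E1 = Ef*Vf + Em*(1-Vf) = 338*0.37 + 7*0.63 = 129.47 GPa

129.47 GPa


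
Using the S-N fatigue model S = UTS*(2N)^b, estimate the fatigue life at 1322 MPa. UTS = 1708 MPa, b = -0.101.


N = 0.5 * (S/UTS)^(1/b) = 0.5 * (1322/1708)^(1/-0.101) = 6.3171 cycles

6.3171 cycles


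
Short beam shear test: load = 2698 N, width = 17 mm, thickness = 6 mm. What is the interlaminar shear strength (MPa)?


ILSS = 3F/(4bh) = 3*2698/(4*17*6) = 19.84 MPa

19.84 MPa


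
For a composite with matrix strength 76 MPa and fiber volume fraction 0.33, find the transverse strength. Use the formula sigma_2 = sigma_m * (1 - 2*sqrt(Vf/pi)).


factor = 1 - 2*sqrt(0.33/pi) = 0.3518
sigma_2 = 76 * 0.3518 = 26.74 MPa

26.74 MPa


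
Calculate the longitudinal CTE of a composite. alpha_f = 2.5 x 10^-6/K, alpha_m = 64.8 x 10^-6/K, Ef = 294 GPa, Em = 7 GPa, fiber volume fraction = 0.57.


E1 = Ef*Vf + Em*(1-Vf) = 170.59
alpha_1 = (alpha_f*Ef*Vf + alpha_m*Em*(1-Vf))/E1 = 3.6 x 10^-6/K

3.6 x 10^-6/K


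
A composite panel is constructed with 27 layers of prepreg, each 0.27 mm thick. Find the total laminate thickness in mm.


h = n * t_ply = 27 * 0.27 = 7.29 mm

7.29 mm


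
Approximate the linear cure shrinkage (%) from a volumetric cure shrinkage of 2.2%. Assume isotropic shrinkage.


Linear shrinkage ≈ vol_shrink/3 = 2.2/3 = 0.733%

0.733%


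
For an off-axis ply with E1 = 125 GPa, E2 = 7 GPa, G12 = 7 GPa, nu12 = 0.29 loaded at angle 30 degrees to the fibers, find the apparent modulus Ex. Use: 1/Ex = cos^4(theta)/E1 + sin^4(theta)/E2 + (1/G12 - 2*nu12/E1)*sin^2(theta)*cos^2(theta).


cos^4(30) = 0.5625, sin^4(30) = 0.0625, sin^2(30)*cos^2(30) = 0.1875
1/G12 - 2*nu12/E1 = 1/7 - 2*0.29/125 = 0.138217 GPa^-1
1/Ex = 0.5625/125 + 0.0625/7 + 0.138217*0.1875 = 0.0393443 GPa^-1
Ex = 25.42 GPa

25.42 GPa


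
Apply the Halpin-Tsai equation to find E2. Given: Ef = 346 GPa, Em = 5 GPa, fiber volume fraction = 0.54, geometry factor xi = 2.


eta = (Ef/Em - 1)/(Ef/Em + xi) = (69.2 - 1)/(69.2 + 2) = 0.9579
E2 = Em*(1+xi*eta*Vf)/(1-eta*Vf) = 21.07 GPa

21.07 GPa


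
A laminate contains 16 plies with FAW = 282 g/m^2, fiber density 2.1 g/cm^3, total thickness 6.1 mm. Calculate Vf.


Vf = n * FAW / (rho_f * h * 1000) = 16 * 282 / (2.1 * 6.1 * 1000) = 0.3522

0.3522


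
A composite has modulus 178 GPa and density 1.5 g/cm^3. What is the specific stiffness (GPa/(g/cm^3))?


Specific stiffness = E/rho = 178/1.5 = 118.7 GPa/(g/cm^3)

118.7 GPa/(g/cm^3)
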